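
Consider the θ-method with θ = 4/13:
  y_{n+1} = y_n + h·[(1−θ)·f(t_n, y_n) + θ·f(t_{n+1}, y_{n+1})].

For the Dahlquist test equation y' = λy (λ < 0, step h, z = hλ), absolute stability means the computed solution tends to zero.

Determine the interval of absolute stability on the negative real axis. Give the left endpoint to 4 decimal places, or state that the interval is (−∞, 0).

(-5.2000, 0).

Test eqn y'=λy, z=hλ:
  y_{n+1} = y_n + z·[9/13·y_n + 4/13·y_{n+1}] ⇒ (1 − 4/13z)y_{n+1} = (1 + 9/13z)y_n
  ⇒ R(z) = (1 + 9/13z)/(1 − 4/13z).

Solve |R(x)|<1 on ℝ⁻.
x=-0.84: |R|=0.3325
R=−1: 1+9/13x = −1+4/13x ⇒ -5/13x=2 ⇒ x=2/(-5/13)=-5.2000
Confirm numerically:
  x=-5.090: |R|=0.98351 <1
  x=-3.943: |R|=0.78156 <1
  x=-2.938: |R|=0.54307 <1
  x=-5.383: |R|=1.02650 >1
  x=-5.297: |R|=1.01419 >1
So |R|<1 on (-5.2000, 0).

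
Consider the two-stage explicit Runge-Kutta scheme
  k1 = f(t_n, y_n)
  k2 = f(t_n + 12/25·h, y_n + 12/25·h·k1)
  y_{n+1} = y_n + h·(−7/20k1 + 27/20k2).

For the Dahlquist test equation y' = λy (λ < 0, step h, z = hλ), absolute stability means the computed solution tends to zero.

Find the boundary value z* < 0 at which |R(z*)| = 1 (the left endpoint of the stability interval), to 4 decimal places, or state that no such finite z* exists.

left endpoint -1.5432.

On y'=λy, z=hλ:
  k1=λy_n ⇒ h·k1=z·y_n;  k2=λ(1+12/25z)y_n ⇒ h·k2=z(1+12/25z)y_n
  y_{n+1}/y_n = 1 − 7/20z + 27/20z(1+12/25z) = 1 + z + 81/125z²
  Hence R(z) = 1 + z + 81/125z².

Find x<0 with |R(x)|<1.
x=-0.78: |R|=0.6142
R=1: x+81/125x²=0 ⇒ x=−125/81=-1.5432; min R=1−1/(4·81/125)=0.6142>−1
Confirm numerically:
  x=-1.420: |R|=0.88663 <1
  x=-1.400: |R|=0.87008 <1
  x=-1.130: |R|=0.69743 <1
  x=-0.939: |R|=0.63236 <1
  x=-2.011: |R|=1.60959 >1
  x=-1.911: |R|=1.45544 >1
So |R|<1 on (-1.5432, 0).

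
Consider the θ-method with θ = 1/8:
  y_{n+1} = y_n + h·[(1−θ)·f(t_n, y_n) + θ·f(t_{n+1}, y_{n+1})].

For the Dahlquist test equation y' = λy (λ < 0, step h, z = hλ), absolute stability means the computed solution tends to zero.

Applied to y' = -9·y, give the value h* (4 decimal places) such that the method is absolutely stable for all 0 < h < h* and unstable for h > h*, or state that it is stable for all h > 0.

Set f=λy, z=hλ:
  y_{n+1} = y_n + z·[7/8·y_n + 1/8·y_{n+1}] ⇒ (1 − 1/8z)y_{n+1} = (1 + 7/8z)y_n
  Hence R(z) = (1 + 7/8z)/(1 − 1/8z).

Find x<0 with |R(x)|<1.
x=-0.31: |R|=0.7016
R=−1: 1+7/8x = −1+1/8x ⇒ -3/4x=2 ⇒ x=2/(-3/4)=-2.6667
Confirm numerically:
  x=-2.358: |R|=0.82120 <1
  x=-1.357: |R|=0.16020 <1
  x=-1.106: |R|=0.02833 <1
  x=-3.221: |R|=1.29641 >1
  x=-3.109: |R|=1.23891 >1
  x=-2.834: |R|=1.09267 >1
So |R|<1 on (-2.6667, 0).

(-2.6667,0); λ=-9 ⇒ h* = (8/3)/9 = 0.2963.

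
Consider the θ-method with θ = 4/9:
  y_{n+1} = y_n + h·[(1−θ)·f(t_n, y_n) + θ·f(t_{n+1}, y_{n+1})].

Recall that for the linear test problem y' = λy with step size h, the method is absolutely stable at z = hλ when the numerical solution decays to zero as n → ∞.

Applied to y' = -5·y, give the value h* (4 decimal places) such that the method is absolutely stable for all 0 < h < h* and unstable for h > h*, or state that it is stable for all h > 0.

(-18.0000,0); λ=-5 ⇒ h* = (18)/5 = 3.6000.

Set f=λy, z=hλ:
  y_{n+1} = y_n + z·[5/9·y_n + 4/9·y_{n+1}] ⇒ (1 − 4/9z)y_{n+1} = (1 + 5/9z)y_n
  Hence R(z) = (1 + 5/9z)/(1 − 4/9z).

Need |R(x)|<1, x<0.
x=-1.15: |R|=0.2390
R=−1: 1+5/9x = −1+4/9x ⇒ -1/9x=2 ⇒ x=2/(-1/9)=-18.0000
Confirm numerically:
  x=-17.895: |R|=0.99870 <1
  x=-17.167: |R|=0.98927 <1
  x=-14.869: |R|=0.95428 <1
  x=-11.594: |R|=0.88432 <1
  x=-18.442: |R|=1.00534 >1
  x=-18.157: |R|=1.00192 >1
Stable set (-18.0000, 0).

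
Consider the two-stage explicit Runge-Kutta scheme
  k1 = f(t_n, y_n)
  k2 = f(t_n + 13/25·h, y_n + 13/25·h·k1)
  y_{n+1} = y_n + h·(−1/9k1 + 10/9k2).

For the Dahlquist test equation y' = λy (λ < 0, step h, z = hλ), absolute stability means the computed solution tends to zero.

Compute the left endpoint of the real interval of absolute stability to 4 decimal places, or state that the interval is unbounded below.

With y'=λy (z=hλ):
  k1=λy_n ⇒ h·k1=z·y_n;  k2=λ(1+13/25z)y_n ⇒ h·k2=z(1+13/25z)y_n
  y_{n+1}/y_n = 1 − 1/9z + 10/9z(1+13/25z) = 1 + z + 26/45z²
  so R(z) = 1 + z + 26/45z².

Find x<0 with |R(x)|<1.
x=-0.84: |R|=0.5677
R=1: x+26/45x²=0 ⇒ x=−45/26=-1.7308; min R=1−1/(4·26/45)=0.5673>−1
Confirm numerically:
  x=-1.559: |R|=0.84528 <1
  x=-1.442: |R|=0.75941 <1
  x=-0.993: |R|=0.57672 <1
  x=-0.765: |R|=0.57313 <1
  x=-1.827: |R|=1.10158 >1
  x=-1.770: |R|=1.04012 >1
Stable set (-1.7308, 0).

left endpoint -1.7308.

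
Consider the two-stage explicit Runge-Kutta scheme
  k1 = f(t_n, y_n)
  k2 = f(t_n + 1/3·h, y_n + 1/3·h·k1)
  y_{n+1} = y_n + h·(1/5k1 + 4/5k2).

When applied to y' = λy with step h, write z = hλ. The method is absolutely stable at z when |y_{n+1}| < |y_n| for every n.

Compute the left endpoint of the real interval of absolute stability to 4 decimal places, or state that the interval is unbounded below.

left endpoint -3.7500.

With y'=λy (z=hλ):
  k1=λy_n ⇒ h·k1=z·y_n;  k2=λ(1+1/3z)y_n ⇒ h·k2=z(1+1/3z)y_n
  y_{n+1}/y_n = 1 + 1/5z + 4/5z(1+1/3z) = 1 + z + 4/15z²
  Hence R(z) = 1 + z + 4/15z².

Solve |R(x)|<1 on ℝ⁻.
x=-1.42: |R|=0.1177
R=1: x+4/15x²=0 ⇒ x=−15/4=-3.7500; min R=1−1/(4·4/15)=0.0625>−1
Confirm numerically:
  x=-3.216: |R|=0.54204 <1
  x=-3.206: |R|=0.53492 <1
  x=-2.462: |R|=0.15439 <1
  x=-1.953: |R|=0.06412 <1
  x=-4.077: |R|=1.35551 >1
  x=-3.838: |R|=1.09007 >1
So |R|<1 on (-3.7500, 0).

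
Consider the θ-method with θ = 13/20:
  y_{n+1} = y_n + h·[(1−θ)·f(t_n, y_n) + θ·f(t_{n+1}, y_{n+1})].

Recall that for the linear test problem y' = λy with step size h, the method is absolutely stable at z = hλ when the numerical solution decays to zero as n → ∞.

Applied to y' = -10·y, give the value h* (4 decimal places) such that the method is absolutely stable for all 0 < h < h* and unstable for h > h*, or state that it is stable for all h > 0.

(−∞, 0) — no finite endpoint. Any h>0 works for λ=-10.

Test eqn y'=λy, z=hλ:
  y_{n+1} = y_n + z·[7/20·y_n + 13/20·y_{n+1}] ⇒ (1 − 13/20z)y_{n+1} = (1 + 7/20z)y_n
  R(z) = (1 + 7/20z)/(1 − 13/20z).

Need |R(x)|<1, x<0.
x=-0.58: |R|=0.5788
x=-2: |R|=0.1304
x=-10: |R|=0.3333
x=-100: |R|=0.5152
θ=13/20≥1/2 ⇒ |1+7/20x|<|1−13/20x| ∀x<0 ⇒ unbounded interval.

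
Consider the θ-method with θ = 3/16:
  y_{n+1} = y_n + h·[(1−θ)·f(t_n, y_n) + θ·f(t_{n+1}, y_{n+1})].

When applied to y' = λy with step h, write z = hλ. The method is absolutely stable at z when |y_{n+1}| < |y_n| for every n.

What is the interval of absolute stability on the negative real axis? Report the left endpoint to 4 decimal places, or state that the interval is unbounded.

With y'=λy (z=hλ):
  y_{n+1} = y_n + z·[13/16·y_n + 3/16·y_{n+1}] ⇒ (1 − 3/16z)y_{n+1} = (1 + 13/16z)y_n
  so R(z) = (1 + 13/16z)/(1 − 3/16z).

Need |R(x)|<1, x<0.
x=-1.3: |R|=0.0452
R=−1: 1+13/16x = −1+3/16x ⇒ -5/8x=2 ⇒ x=2/(-5/8)=-3.2000
Confirm numerically:
  x=-3.072: |R|=0.94924 <1
  x=-2.931: |R|=0.89150 <1
  x=-1.862: |R|=0.38015 <1
  x=-3.772: |R|=1.20940 >1
  x=-3.368: |R|=1.06436 >1
  x=-3.317: |R|=1.04508 >1
Interval (-3.2000, 0).

(-3.2000, 0).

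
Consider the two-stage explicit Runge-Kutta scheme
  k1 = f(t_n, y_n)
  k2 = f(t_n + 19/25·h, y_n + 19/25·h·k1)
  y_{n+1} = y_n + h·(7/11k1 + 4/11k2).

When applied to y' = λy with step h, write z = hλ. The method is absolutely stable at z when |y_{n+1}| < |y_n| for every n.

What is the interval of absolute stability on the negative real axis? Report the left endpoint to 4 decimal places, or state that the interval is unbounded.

Set f=λy, z=hλ:
  k1=λy_n ⇒ h·k1=z·y_n;  k2=λ(1+19/25z)y_n ⇒ h·k2=z(1+19/25z)y_n
  y_{n+1}/y_n = 1 + 7/11z + 4/11z(1+19/25z) = 1 + z + 76/275z²
  Hence R(z) = 1 + z + 76/275z².

Boundary: |R(x)|=1, x<0.
x=-0.96: |R|=0.2947
R=1: x+76/275x²=0 ⇒ x=−275/76=-3.6184; min R=1−1/(4·76/275)=0.0954>−1
Confirm numerically:
  x=-2.542: |R|=0.24380 <1
  x=-2.333: |R|=0.17122 <1
  x=-1.944: |R|=0.10042 <1
  x=-1.497: |R|=0.12233 <1
  x=-3.898: |R|=1.30118 >1
  x=-3.886: |R|=1.28737 >1
  x=-3.792: |R|=1.18191 >1
Stable set (-3.6184, 0).

(-3.6184, 0).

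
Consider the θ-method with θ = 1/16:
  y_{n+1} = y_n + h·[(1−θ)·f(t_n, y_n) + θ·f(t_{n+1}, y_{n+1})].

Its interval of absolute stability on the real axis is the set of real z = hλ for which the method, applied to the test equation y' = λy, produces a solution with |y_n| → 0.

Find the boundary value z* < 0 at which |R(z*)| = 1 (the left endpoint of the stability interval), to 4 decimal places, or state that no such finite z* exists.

Set f=λy, z=hλ:
  y_{n+1} = y_n + z·[15/16·y_n + 1/16·y_{n+1}] ⇒ (1 − 1/16z)y_{n+1} = (1 + 15/16z)y_n
  so R(z) = (1 + 15/16z)/(1 − 1/16z).

Solve |R(x)|<1 on ℝ⁻.
x=-1.03: |R|=0.0323
R=−1: 1+15/16x = −1+1/16x ⇒ -7/8x=2 ⇒ x=2/(-7/8)=-2.2857
Confirm numerically:
  x=-1.455: |R|=0.33372 <1
  x=-1.250: |R|=0.15942 <1
  x=-0.979: |R|=0.07745 <1
  x=-2.627: |R|=1.25651 >1
  x=-2.620: |R|=1.25134 >1
  x=-2.471: |R|=1.14044 >1
Interval (-2.2857, 0).

z* = -2.2857.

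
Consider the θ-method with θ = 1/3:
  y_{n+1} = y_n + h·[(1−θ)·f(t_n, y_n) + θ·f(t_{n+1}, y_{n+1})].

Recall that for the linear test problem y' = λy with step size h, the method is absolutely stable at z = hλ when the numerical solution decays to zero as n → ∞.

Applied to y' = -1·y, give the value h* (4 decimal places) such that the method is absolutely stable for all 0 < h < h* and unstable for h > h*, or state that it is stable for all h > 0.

Test eqn y'=λy, z=hλ:
  y_{n+1} = y_n + z·[2/3·y_n + 1/3·y_{n+1}] ⇒ (1 − 1/3z)y_{n+1} = (1 + 2/3z)y_n
  R(z) = (1 + 2/3z)/(1 − 1/3z).

Solve |R(x)|<1 on ℝ⁻.
x=-0.42: |R|=0.6316
R=−1: 1+2/3x = −1+1/3x ⇒ -1/3x=2 ⇒ x=2/(-1/3)=-6.0000
Confirm numerically:
  x=-4.630: |R|=0.82045 <1
  x=-3.894: |R|=0.69452 <1
  x=-3.719: |R|=0.66051 <1
  x=-6.444: |R|=1.04701 >1
  x=-6.266: |R|=1.02871 >1
  x=-6.110: |R|=1.01207 >1
So |R|<1 on (-6.0000, 0).

(-6.0000,0); λ=-1 ⇒ h* = (6)/1 = 6.0000.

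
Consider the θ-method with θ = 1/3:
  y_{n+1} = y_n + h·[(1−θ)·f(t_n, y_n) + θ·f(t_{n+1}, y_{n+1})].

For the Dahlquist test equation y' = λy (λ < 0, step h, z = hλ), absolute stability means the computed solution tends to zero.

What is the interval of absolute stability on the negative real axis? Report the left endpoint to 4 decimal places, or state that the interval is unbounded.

(-6.0000, 0).

Set f=λy, z=hλ:
  y_{n+1} = y_n + z·[2/3·y_n + 1/3·y_{n+1}] ⇒ (1 − 1/3z)y_{n+1} = (1 + 2/3z)y_n
  so R(z) = (1 + 2/3z)/(1 − 1/3z).

Boundary: |R(x)|=1, x<0.
x=-1.03: |R|=0.2333
R=−1: 1+2/3x = −1+1/3x ⇒ -1/3x=2 ⇒ x=2/(-1/3)=-6.0000
Confirm numerically:
  x=-5.937: |R|=0.99295 <1
  x=-5.710: |R|=0.96670 <1
  x=-3.828: |R|=0.68190 <1
  x=-6.600: |R|=1.06250 >1
  x=-6.347: |R|=1.03712 >1
  x=-6.187: |R|=1.02035 >1
So |R|<1 on (-6.0000, 0).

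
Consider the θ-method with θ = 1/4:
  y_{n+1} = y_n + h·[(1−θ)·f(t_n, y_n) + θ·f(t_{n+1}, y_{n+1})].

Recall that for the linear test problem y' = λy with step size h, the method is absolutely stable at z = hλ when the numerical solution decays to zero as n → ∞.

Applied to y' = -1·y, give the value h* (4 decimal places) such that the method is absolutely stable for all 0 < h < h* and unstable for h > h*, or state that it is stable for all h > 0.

Test eqn y'=λy, z=hλ:
  y_{n+1} = y_n + z·[3/4·y_n + 1/4·y_{n+1}] ⇒ (1 − 1/4z)y_{n+1} = (1 + 3/4z)y_n
  ⇒ R(z) = (1 + 3/4z)/(1 − 1/4z).

Boundary: |R(x)|=1, x<0.
x=-0.63: |R|=0.4557
R=−1: 1+3/4x = −1+1/4x ⇒ -1/2x=2 ⇒ x=2/(-1/2)=-4.0000
Confirm numerically:
  x=-3.563: |R|=0.88444 <1
  x=-3.191: |R|=0.77500 <1
  x=-2.772: |R|=0.63733 <1
  x=-1.894: |R|=0.28537 <1
  x=-4.543: |R|=1.12712 >1
  x=-4.167: |R|=1.04090 >1
  x=-4.087: |R|=1.02152 >1
Stable set (-4.0000, 0).

(-4.0000,0); λ=-1 ⇒ h* = (4)/1 = 4.0000.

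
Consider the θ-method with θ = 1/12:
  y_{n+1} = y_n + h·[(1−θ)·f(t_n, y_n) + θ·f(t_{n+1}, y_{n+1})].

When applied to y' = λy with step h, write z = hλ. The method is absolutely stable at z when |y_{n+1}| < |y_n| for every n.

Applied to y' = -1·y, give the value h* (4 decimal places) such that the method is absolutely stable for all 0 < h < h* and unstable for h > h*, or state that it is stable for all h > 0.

Test eqn y'=λy, z=hλ:
  y_{n+1} = y_n + z·[11/12·y_n + 1/12·y_{n+1}] ⇒ (1 − 1/12z)y_{n+1} = (1 + 11/12z)y_n
  so R(z) = (1 + 11/12z)/(1 − 1/12z).

Boundary: |R(x)|=1, x<0.
x=-1.31: |R|=0.1811
R=−1: 1+11/12x = −1+1/12x ⇒ -5/6x=2 ⇒ x=2/(-5/6)=-2.4000
Confirm numerically:
  x=-2.217: |R|=0.87128 <1
  x=-1.845: |R|=0.59913 <1
  x=-1.732: |R|=0.51355 <1
  x=-1.700: |R|=0.48905 <1
  x=-2.555: |R|=1.10649 >1
  x=-2.487: |R|=1.06005 >1
  x=-2.477: |R|=1.05319 >1
So |R|<1 on (-2.4000, 0).

(-2.4000,0); λ=-1 ⇒ h* = (12/5)/1 = 2.4000.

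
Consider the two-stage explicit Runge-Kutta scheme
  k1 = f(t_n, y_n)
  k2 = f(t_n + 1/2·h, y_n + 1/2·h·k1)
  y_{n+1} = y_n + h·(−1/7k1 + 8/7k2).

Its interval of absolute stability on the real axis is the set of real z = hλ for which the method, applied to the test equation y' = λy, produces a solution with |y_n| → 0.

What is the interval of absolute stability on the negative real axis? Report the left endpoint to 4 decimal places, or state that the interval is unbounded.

With y'=λy (z=hλ):
  k1=λy_n ⇒ h·k1=z·y_n;  k2=λ(1+1/2z)y_n ⇒ h·k2=z(1+1/2z)y_n
  y_{n+1}/y_n = 1 − 1/7z + 8/7z(1+1/2z) = 1 + z + 4/7z²
  R(z) = 1 + z + 4/7z².

Need |R(x)|<1, x<0.
x=-0.9: |R|=0.5629
R=1: x+4/7x²=0 ⇒ x=−7/4=-1.7500; min R=1−1/(4·4/7)=0.5625>−1
Confirm numerically:
  x=-1.687: |R|=0.93927 <1
  x=-1.473: |R|=0.76685 <1
  x=-1.260: |R|=0.64720 <1
  x=-1.238: |R|=0.63780 <1
  x=-2.181: |R|=1.53715 >1
  x=-2.032: |R|=1.32744 >1
So |R|<1 on (-1.7500, 0).

z∈(-1.7500,0).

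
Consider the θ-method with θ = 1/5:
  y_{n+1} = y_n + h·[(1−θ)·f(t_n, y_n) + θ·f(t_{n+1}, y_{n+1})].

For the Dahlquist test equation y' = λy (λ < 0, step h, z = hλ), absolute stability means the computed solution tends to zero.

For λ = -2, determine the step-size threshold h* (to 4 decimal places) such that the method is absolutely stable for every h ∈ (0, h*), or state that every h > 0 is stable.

(-3.3333,0); λ=-2 ⇒ h* = (10/3)/2 = 1.6667.

Test eqn y'=λy, z=hλ:
  y_{n+1} = y_n + z·[4/5·y_n + 1/5·y_{n+1}] ⇒ (1 − 1/5z)y_{n+1} = (1 + 4/5z)y_n
  ⇒ R(z) = (1 + 4/5z)/(1 − 1/5z).

Need |R(x)|<1, x<0.
x=-1.41: |R|=0.0998
R=−1: 1+4/5x = −1+1/5x ⇒ -3/5x=2 ⇒ x=2/(-3/5)=-3.3333
Confirm numerically:
  x=-3.006: |R|=0.87734 <1
  x=-2.266: |R|=0.55932 <1
  x=-1.825: |R|=0.33700 <1
  x=-3.842: |R|=1.17259 >1
  x=-3.500: |R|=1.05882 >1
Interval (-3.3333, 0).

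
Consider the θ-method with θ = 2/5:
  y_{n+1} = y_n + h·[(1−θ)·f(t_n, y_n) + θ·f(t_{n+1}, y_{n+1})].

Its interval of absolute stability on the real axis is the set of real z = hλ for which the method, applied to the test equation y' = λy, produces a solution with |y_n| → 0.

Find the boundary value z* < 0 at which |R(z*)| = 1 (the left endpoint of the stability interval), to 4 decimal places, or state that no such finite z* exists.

Test eqn y'=λy, z=hλ:
  y_{n+1} = y_n + z·[3/5·y_n + 2/5·y_{n+1}] ⇒ (1 − 2/5z)y_{n+1} = (1 + 3/5z)y_n
  R(z) = (1 + 3/5z)/(1 − 2/5z).

Solve |R(x)|<1 on ℝ⁻.
x=-0.94: |R|=0.3169
R=−1: 1+3/5x = −1+2/5x ⇒ -1/5x=2 ⇒ x=2/(-1/5)=-10.0000
Confirm numerically:
  x=-5.418: |R|=0.71066 <1
  x=-4.912: |R|=0.65677 <1
  x=-4.699: |R|=0.63182 <1
  x=-10.528: |R|=1.02026 >1
  x=-10.297: |R|=1.01160 >1
  x=-10.147: |R|=1.00581 >1
Stable set (-10.0000, 0).

z* = -10.0000.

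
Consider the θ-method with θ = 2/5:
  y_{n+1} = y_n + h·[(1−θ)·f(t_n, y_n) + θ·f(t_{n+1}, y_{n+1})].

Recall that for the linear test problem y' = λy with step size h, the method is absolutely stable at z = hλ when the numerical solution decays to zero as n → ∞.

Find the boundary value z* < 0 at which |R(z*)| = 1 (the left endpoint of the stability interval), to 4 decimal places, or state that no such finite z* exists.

On y'=λy, z=hλ:
  y_{n+1} = y_n + z·[3/5·y_n + 2/5·y_{n+1}] ⇒ (1 − 2/5z)y_{n+1} = (1 + 3/5z)y_n
  R(z) = (1 + 3/5z)/(1 − 2/5z).

Need |R(x)|<1, x<0.
x=-0.68: |R|=0.4654
R=−1: 1+3/5x = −1+2/5x ⇒ -1/5x=2 ⇒ x=2/(-1/5)=-10.0000
Confirm numerically:
  x=-9.691: |R|=0.98733 <1
  x=-8.596: |R|=0.93673 <1
  x=-6.308: |R|=0.79042 <1
  x=-4.627: |R|=0.62305 <1
  x=-10.225: |R|=1.00884 >1
  x=-10.152: |R|=1.00601 >1
  x=-10.128: |R|=1.00507 >1
Stable set (-10.0000, 0).

z* = -10.0000.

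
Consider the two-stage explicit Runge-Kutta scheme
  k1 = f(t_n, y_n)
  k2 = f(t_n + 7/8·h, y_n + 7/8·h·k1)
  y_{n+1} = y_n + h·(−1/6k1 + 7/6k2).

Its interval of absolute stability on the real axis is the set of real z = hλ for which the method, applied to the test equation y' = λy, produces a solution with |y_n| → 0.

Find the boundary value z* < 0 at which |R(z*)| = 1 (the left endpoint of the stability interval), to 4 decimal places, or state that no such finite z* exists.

left endpoint -0.9796.

With y'=λy (z=hλ):
  k1=λy_n ⇒ h·k1=z·y_n;  k2=λ(1+7/8z)y_n ⇒ h·k2=z(1+7/8z)y_n
  y_{n+1}/y_n = 1 − 1/6z + 7/6z(1+7/8z) = 1 + z + 49/48z²
  Hence R(z) = 1 + z + 49/48z².

Solve |R(x)|<1 on ℝ⁻.
x=-1.09: |R|=1.1229
R=1: x+49/48x²=0 ⇒ x=−48/49=-0.9796; min R=1−1/(4·49/48)=0.7551>−1
Confirm numerically:
  x=-0.803: |R|=0.85524 <1
  x=-0.772: |R|=0.83640 <1
  x=-0.720: |R|=0.80920 <1
  x=-0.659: |R|=0.78433 <1
  x=-1.554: |R|=1.91123 >1
  x=-1.326: |R|=1.46891 >1
  x=-1.172: |R|=1.23020 >1
So |R|<1 on (-0.9796, 0).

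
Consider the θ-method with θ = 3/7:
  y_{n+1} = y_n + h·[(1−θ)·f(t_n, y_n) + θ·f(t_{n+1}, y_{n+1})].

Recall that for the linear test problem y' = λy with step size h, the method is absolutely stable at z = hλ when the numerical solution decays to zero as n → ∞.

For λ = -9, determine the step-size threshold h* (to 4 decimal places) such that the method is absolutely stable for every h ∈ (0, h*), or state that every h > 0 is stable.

Test eqn y'=λy, z=hλ:
  y_{n+1} = y_n + z·[4/7·y_n + 3/7·y_{n+1}] ⇒ (1 − 3/7z)y_{n+1} = (1 + 4/7z)y_n
  Hence R(z) = (1 + 4/7z)/(1 − 3/7z).

Boundary: |R(x)|=1, x<0.
x=-1.62: |R|=0.0438
R=−1: 1+4/7x = −1+3/7x ⇒ -1/7x=2 ⇒ x=2/(-1/7)=-14.0000
Confirm numerically:
  x=-13.052: |R|=0.97946 <1
  x=-11.612: |R|=0.94292 <1
  x=-9.628: |R|=0.87816 <1
  x=-5.791: |R|=0.66319 <1
  x=-14.172: |R|=1.00347 >1
  x=-14.075: |R|=1.00152 >1
  x=-14.069: |R|=1.00140 >1
So |R|<1 on (-14.0000, 0).

(-14.0000,0); λ=-9 ⇒ h* = (14)/9 = 1.5556.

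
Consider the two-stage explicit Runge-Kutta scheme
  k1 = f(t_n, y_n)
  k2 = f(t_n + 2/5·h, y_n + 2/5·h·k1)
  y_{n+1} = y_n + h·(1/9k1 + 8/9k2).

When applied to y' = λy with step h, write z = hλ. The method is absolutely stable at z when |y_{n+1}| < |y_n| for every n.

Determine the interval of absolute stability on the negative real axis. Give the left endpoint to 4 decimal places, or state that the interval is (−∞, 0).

(-2.8125, 0).

On y'=λy, z=hλ:
  k1=λy_n ⇒ h·k1=z·y_n;  k2=λ(1+2/5z)y_n ⇒ h·k2=z(1+2/5z)y_n
  y_{n+1}/y_n = 1 + 1/9z + 8/9z(1+2/5z) = 1 + z + 16/45z²
  so R(z) = 1 + z + 16/45z².

Find x<0 with |R(x)|<1.
x=-0.73: |R|=0.4595
R=1: x+16/45x²=0 ⇒ x=−45/16=-2.8125; min R=1−1/(4·16/45)=0.2969>−1
Confirm numerically:
  x=-2.764: |R|=0.95234 <1
  x=-2.216: |R|=0.53001 <1
  x=-1.639: |R|=0.31614 <1
  x=-1.302: |R|=0.30074 <1
  x=-3.076: |R|=1.28819 >1
  x=-2.989: |R|=1.18758 >1
  x=-2.910: |R|=1.10088 >1
So |R|<1 on (-2.8125, 0).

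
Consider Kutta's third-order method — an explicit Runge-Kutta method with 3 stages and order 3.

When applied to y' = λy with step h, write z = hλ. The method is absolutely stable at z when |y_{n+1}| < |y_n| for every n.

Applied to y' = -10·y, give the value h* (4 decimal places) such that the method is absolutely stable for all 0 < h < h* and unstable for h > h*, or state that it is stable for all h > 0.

Set f=λy, z=hλ:
  order 3, 3-stage ⇒ R(z)=1+z+z^2/2+z^3/6
  (e.g. R(-0.99)=0.33833, |R|=0.33833)

Solve |R(x)|<1 on ℝ⁻.
x=-0.99: |R|=0.3383
|R(-2.13)|=0.4721 |R(-1.54)|=0.0371 |R(-0.76)|=0.4556
Bisect:
  x_lo=-3.0006 |R|=2.0016  x_hi=-0.1814 |R|=0.8340
  mid=-1.59104 |R|=0.00340 →hi
  mid=-2.29584 |R|=0.67725 →hi
  mid=-2.64824 |R|=1.23708 →lo
  mid=-2.47204 |R|=0.93431 →hi
  mid=-2.56014 |R|=1.07964 →lo
  mid=-2.51609 |R|=1.00550 →lo
  mid=-2.49406 |R|=0.96955 →hi
  mid=-2.50508 |R|=0.98743 →hi
  mid=-2.51058 |R|=0.99645 →hi
  ...
  [-2.51282,-2.51265] ⇒ x*=-2.5127
Stable set (-2.5127, 0).

(-2.5127,0); λ=-10 ⇒ h* = 0.2513.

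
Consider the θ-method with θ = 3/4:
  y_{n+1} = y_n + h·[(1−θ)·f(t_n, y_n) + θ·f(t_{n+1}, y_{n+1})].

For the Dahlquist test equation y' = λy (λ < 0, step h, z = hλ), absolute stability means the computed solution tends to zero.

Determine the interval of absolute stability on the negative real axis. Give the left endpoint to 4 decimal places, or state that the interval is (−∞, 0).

(−∞, 0) — no finite endpoint.

Test eqn y'=λy, z=hλ:
  y_{n+1} = y_n + z·[1/4·y_n + 3/4·y_{n+1}] ⇒ (1 − 3/4z)y_{n+1} = (1 + 1/4z)y_n
  so R(z) = (1 + 1/4z)/(1 − 3/4z).

Boundary: |R(x)|=1, x<0.
x=-1.16: |R|=0.3797
x=-2: |R|=0.2000
x=-10: |R|=0.1765
x=-100: |R|=0.3158
θ=3/4≥1/2 ⇒ |1+1/4x|<|1−3/4x| ∀x<0 ⇒ unbounded interval.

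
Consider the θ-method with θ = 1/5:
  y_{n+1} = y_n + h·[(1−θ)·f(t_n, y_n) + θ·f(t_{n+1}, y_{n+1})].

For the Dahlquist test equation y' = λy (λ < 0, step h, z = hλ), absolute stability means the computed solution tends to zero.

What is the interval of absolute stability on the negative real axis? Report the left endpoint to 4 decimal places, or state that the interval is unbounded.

(-3.3333, 0).

Set f=λy, z=hλ:
  y_{n+1} = y_n + z·[4/5·y_n + 1/5·y_{n+1}] ⇒ (1 − 1/5z)y_{n+1} = (1 + 4/5z)y_n
  R(z) = (1 + 4/5z)/(1 − 1/5z).

Boundary: |R(x)|=1, x<0.
x=-1.39: |R|=0.0876
R=−1: 1+4/5x = −1+1/5x ⇒ -3/5x=2 ⇒ x=2/(-3/5)=-3.3333
Confirm numerically:
  x=-3.092: |R|=0.91053 <1
  x=-2.655: |R|=0.73416 <1
  x=-2.614: |R|=0.71657 <1
  x=-3.790: |R|=1.15586 >1
  x=-3.567: |R|=1.08183 >1
Interval (-3.3333, 0).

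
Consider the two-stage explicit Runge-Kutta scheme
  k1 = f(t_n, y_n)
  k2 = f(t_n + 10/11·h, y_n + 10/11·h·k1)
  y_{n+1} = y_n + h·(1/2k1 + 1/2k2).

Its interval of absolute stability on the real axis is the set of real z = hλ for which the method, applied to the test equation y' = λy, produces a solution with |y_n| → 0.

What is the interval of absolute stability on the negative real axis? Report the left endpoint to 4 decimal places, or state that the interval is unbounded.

(-2.2000, 0).

With y'=λy (z=hλ):
  k1=λy_n ⇒ h·k1=z·y_n;  k2=λ(1+10/11z)y_n ⇒ h·k2=z(1+10/11z)y_n
  y_{n+1}/y_n = 1 + 1/2z + 1/2z(1+10/11z) = 1 + z + 5/11z²
  R(z) = 1 + z + 5/11z².

Solve |R(x)|<1 on ℝ⁻.
x=-0.6: |R|=0.5636
R=1: x+5/11x²=0 ⇒ x=−11/5=-2.2000; min R=1−1/(4·5/11)=0.4500>−1
Confirm numerically:
  x=-1.598: |R|=0.56273 <1
  x=-1.597: |R|=0.56228 <1
  x=-1.427: |R|=0.49860 <1
  x=-2.601: |R|=1.47409 >1
  x=-2.354: |R|=1.16478 >1
Interval (-2.2000, 0).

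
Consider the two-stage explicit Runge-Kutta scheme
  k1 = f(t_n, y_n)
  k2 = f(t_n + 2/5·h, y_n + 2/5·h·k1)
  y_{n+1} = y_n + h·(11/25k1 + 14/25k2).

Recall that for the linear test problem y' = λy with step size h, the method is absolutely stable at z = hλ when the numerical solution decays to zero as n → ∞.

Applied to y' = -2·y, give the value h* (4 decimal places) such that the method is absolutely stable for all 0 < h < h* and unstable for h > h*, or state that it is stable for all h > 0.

On y'=λy, z=hλ:
  k1=λy_n ⇒ h·k1=z·y_n;  k2=λ(1+2/5z)y_n ⇒ h·k2=z(1+2/5z)y_n
  y_{n+1}/y_n = 1 + 11/25z + 14/25z(1+2/5z) = 1 + z + 28/125z²
  ⇒ R(z) = 1 + z + 28/125z².

Find x<0 with |R(x)|<1.
x=-0.49: |R|=0.5638
R=1: x+28/125x²=0 ⇒ x=−125/28=-4.4643; min R=1−1/(4·28/125)=-0.1161>−1
Confirm numerically:
  x=-4.113: |R|=0.67636 <1
  x=-3.517: |R|=0.25372 <1
  x=-2.372: |R|=0.11169 <1
  x=-2.151: |R|=0.11460 <1
  x=-4.927: |R|=1.51067 >1
  x=-4.880: |R|=1.45443 >1
  x=-4.856: |R|=1.42608 >1
Interval (-4.4643, 0).

(-4.4643,0); λ=-2 ⇒ h* = (125/28)/2 = 2.2321.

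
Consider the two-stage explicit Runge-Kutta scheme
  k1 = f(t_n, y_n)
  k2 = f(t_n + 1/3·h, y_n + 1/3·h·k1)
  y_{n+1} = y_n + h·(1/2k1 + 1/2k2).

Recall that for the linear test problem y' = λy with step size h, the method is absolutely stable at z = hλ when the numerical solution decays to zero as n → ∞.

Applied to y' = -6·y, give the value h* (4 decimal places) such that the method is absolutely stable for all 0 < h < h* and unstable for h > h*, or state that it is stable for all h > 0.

Set f=λy, z=hλ:
  k1=λy_n ⇒ h·k1=z·y_n;  k2=λ(1+1/3z)y_n ⇒ h·k2=z(1+1/3z)y_n
  y_{n+1}/y_n = 1 + 1/2z + 1/2z(1+1/3z) = 1 + z + 1/6z²
  ⇒ R(z) = 1 + z + 1/6z².

Need |R(x)|<1, x<0.
x=-1.3: |R|=0.0183
R=1: x+1/6x²=0 ⇒ x=−6=-6.0000; min R=1−1/(4·1/6)=-0.5000>−1
Confirm numerically:
  x=-4.427: |R|=0.16061 <1
  x=-3.523: |R|=0.45441 <1
  x=-3.184: |R|=0.49436 <1
  x=-6.378: |R|=1.40181 >1
  x=-6.254: |R|=1.26475 >1
  x=-6.246: |R|=1.25609 >1
Stable set (-6.0000, 0).

(-6.0000,0); λ=-6 ⇒ h* = (6)/6 = 1.0000.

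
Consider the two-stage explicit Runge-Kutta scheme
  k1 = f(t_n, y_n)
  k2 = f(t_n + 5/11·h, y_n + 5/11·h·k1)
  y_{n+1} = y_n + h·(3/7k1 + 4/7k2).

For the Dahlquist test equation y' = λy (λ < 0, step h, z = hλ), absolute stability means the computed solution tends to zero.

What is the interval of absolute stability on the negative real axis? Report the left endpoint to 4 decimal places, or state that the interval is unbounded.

z∈(-3.8500,0).

On y'=λy, z=hλ:
  k1=λy_n ⇒ h·k1=z·y_n;  k2=λ(1+5/11z)y_n ⇒ h·k2=z(1+5/11z)y_n
  y_{n+1}/y_n = 1 + 3/7z + 4/7z(1+5/11z) = 1 + z + 20/77z²
  ⇒ R(z) = 1 + z + 20/77z².

Find x<0 with |R(x)|<1.
x=-1.15: |R|=0.1935
R=1: x+20/77x²=0 ⇒ x=−77/20=-3.8500; min R=1−1/(4·20/77)=0.0375>−1
Confirm numerically:
  x=-3.664: |R|=0.82299 <1
  x=-2.956: |R|=0.31359 <1
  x=-2.120: |R|=0.04738 <1
  x=-4.430: |R|=1.66738 >1
  x=-4.270: |R|=1.46582 >1
  x=-4.051: |R|=1.21149 >1
Stable set (-3.8500, 0).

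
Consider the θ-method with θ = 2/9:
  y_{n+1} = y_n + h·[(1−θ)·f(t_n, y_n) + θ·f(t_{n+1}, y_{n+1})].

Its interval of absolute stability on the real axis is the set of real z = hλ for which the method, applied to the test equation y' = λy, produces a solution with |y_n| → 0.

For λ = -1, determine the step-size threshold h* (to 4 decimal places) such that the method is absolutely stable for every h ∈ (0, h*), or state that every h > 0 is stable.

Set f=λy, z=hλ:
  y_{n+1} = y_n + z·[7/9·y_n + 2/9·y_{n+1}] ⇒ (1 − 2/9z)y_{n+1} = (1 + 7/9z)y_n
  Hence R(z) = (1 + 7/9z)/(1 − 2/9z).

Find x<0 with |R(x)|<1.
x=-0.44: |R|=0.5992
R=−1: 1+7/9x = −1+2/9x ⇒ -5/9x=2 ⇒ x=2/(-5/9)=-3.6000
Confirm numerically:
  x=-3.548: |R|=0.98385 <1
  x=-3.290: |R|=0.90051 <1
  x=-2.413: |R|=0.57074 <1
  x=-2.097: |R|=0.43042 <1
  x=-4.079: |R|=1.13959 >1
  x=-4.017: |R|=1.12240 >1
  x=-3.690: |R|=1.02747 >1
Interval (-3.6000, 0).

(-3.6000,0); λ=-1 ⇒ h* = (18/5)/1 = 3.6000.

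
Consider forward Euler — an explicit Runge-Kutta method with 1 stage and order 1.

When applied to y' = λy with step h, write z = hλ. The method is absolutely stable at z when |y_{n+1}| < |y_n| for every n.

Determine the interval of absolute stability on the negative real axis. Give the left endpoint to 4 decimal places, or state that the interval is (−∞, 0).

With y'=λy (z=hλ):
  order 1, 1-stage ⇒ R(z)=1+z
  (e.g. R(-1.43)=-0.43000, |R|=0.43000)

Boundary: |R(x)|=1, x<0.
x=-1.43: |R|=0.4300
|R(-2.35)|=1.3500 |R(-2.04)|=1.0400 |R(-0.61)|=0.3900
Bisect:
  x_lo=-2.6090 |R|=1.6090  x_hi=-0.1870 |R|=0.8130
  mid=-1.39802 |R|=0.39802 →hi
  mid=-2.00351 |R|=1.00351 →lo
  mid=-1.70076 |R|=0.70076 →hi
  mid=-1.85214 |R|=0.85214 →hi
  mid=-1.92782 |R|=0.92782 →hi
  mid=-1.96567 |R|=0.96567 →hi
  mid=-1.98459 |R|=0.98459 →hi
  mid=-1.99405 |R|=0.99405 →hi
  mid=-1.99878 |R|=0.99878 →hi
  ...
  [-2.00011,-1.99996] ⇒ x*=-2.0000
Stable set (-2.0000, 0).

(-2.0000, 0).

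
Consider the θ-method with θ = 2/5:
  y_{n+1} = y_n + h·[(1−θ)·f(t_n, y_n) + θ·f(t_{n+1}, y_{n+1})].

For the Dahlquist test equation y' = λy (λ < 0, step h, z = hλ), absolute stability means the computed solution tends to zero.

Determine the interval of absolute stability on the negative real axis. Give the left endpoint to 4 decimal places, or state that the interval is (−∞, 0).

z∈(-10.0000,0).

With y'=λy (z=hλ):
  y_{n+1} = y_n + z·[3/5·y_n + 2/5·y_{n+1}] ⇒ (1 − 2/5z)y_{n+1} = (1 + 3/5z)y_n
  Hence R(z) = (1 + 3/5z)/(1 − 2/5z).

Find x<0 with |R(x)|<1.
x=-1.5: |R|=0.0625
R=−1: 1+3/5x = −1+2/5x ⇒ -1/5x=2 ⇒ x=2/(-1/5)=-10.0000
Confirm numerically:
  x=-9.448: |R|=0.97690 <1
  x=-8.119: |R|=0.91143 <1
  x=-6.291: |R|=0.78905 <1
  x=-6.248: |R|=0.78555 <1
  x=-10.588: |R|=1.02246 >1
  x=-10.484: |R|=1.01864 >1
Stable set (-10.0000, 0).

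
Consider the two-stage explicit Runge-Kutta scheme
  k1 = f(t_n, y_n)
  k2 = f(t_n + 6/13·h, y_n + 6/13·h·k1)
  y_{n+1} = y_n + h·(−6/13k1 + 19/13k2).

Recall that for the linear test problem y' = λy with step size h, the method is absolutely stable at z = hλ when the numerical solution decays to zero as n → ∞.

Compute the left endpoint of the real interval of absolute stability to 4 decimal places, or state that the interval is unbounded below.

Set f=λy, z=hλ:
  k1=λy_n ⇒ h·k1=z·y_n;  k2=λ(1+6/13z)y_n ⇒ h·k2=z(1+6/13z)y_n
  y_{n+1}/y_n = 1 − 6/13z + 19/13z(1+6/13z) = 1 + z + 114/169z²
  R(z) = 1 + z + 114/169z².

Boundary: |R(x)|=1, x<0.
x=-1.35: |R|=0.8794
R=1: x+114/169x²=0 ⇒ x=−169/114=-1.4825; min R=1−1/(4·114/169)=0.6294>−1
Confirm numerically:
  x=-1.401: |R|=0.92302 <1
  x=-1.229: |R|=0.78988 <1
  x=-1.169: |R|=0.75282 <1
  x=-0.721: |R|=0.62966 <1
  x=-2.024: |R|=1.73937 >1
  x=-1.755: |R|=1.32265 >1
Stable set (-1.4825, 0).

z* = -1.4825.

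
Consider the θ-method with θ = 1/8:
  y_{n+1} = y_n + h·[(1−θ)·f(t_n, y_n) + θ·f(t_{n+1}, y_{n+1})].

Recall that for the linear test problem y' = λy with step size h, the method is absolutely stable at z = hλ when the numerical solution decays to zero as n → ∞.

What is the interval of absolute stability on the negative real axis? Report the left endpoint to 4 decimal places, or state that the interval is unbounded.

z∈(-2.6667,0).

With y'=λy (z=hλ):
  y_{n+1} = y_n + z·[7/8·y_n + 1/8·y_{n+1}] ⇒ (1 − 1/8z)y_{n+1} = (1 + 7/8z)y_n
  ⇒ R(z) = (1 + 7/8z)/(1 − 1/8z).

Need |R(x)|<1, x<0.
x=-1.45: |R|=0.2275
R=−1: 1+7/8x = −1+1/8x ⇒ -3/4x=2 ⇒ x=2/(-3/4)=-2.6667
Confirm numerically:
  x=-1.487: |R|=0.25393 <1
  x=-1.472: |R|=0.24324 <1
  x=-1.198: |R|=0.04197 <1
  x=-2.968: |R|=1.16484 >1
  x=-2.955: |R|=1.15792 >1
  x=-2.796: |R|=1.07188 >1
Stable set (-2.6667, 0).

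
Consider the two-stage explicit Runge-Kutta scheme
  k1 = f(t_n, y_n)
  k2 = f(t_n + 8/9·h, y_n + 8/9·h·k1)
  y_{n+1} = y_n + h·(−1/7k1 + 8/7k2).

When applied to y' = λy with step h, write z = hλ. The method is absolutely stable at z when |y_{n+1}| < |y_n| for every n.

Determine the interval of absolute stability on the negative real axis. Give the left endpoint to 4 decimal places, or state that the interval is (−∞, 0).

Set f=λy, z=hλ:
  k1=λy_n ⇒ h·k1=z·y_n;  k2=λ(1+8/9z)y_n ⇒ h·k2=z(1+8/9z)y_n
  y_{n+1}/y_n = 1 − 1/7z + 8/7z(1+8/9z) = 1 + z + 64/63z²
  R(z) = 1 + z + 64/63z².

Need |R(x)|<1, x<0.
x=-1.31: |R|=1.4333
R=1: x+64/63x²=0 ⇒ x=−63/64=-0.9844; min R=1−1/(4·64/63)=0.7539>−1
Confirm numerically:
  x=-0.899: |R|=0.92203 <1
  x=-0.757: |R|=0.82515 <1
  x=-0.683: |R|=0.79089 <1
  x=-0.682: |R|=0.79051 <1
  x=-1.298: |R|=1.41355 >1
  x=-1.075: |R|=1.09897 >1
Stable set (-0.9844, 0).

(-0.9844, 0).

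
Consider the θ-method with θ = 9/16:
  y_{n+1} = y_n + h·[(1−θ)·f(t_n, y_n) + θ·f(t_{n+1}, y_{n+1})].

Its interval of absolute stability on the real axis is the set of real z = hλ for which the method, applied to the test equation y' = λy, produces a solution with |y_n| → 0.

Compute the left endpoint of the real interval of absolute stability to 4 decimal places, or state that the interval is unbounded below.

(−∞, 0) — no finite endpoint.

With y'=λy (z=hλ):
  y_{n+1} = y_n + z·[7/16·y_n + 9/16·y_{n+1}] ⇒ (1 − 9/16z)y_{n+1} = (1 + 7/16z)y_n
  Hence R(z) = (1 + 7/16z)/(1 − 9/16z).

Need |R(x)|<1, x<0.
x=-1.37: |R|=0.2263
x=-2: |R|=0.0588
x=-10: |R|=0.5094
x=-100: |R|=0.7467
θ=9/16≥1/2 ⇒ |1+7/16x|<|1−9/16x| ∀x<0 ⇒ unbounded interval.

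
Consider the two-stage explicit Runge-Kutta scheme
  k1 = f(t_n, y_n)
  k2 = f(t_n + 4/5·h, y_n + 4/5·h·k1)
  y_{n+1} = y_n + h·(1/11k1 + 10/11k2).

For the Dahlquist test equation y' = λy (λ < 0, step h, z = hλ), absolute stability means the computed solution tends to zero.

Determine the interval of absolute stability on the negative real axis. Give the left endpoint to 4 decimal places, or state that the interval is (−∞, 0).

Test eqn y'=λy, z=hλ:
  k1=λy_n ⇒ h·k1=z·y_n;  k2=λ(1+4/5z)y_n ⇒ h·k2=z(1+4/5z)y_n
  y_{n+1}/y_n = 1 + 1/11z + 10/11z(1+4/5z) = 1 + z + 8/11z²
  ⇒ R(z) = 1 + z + 8/11z².

Solve |R(x)|<1 on ℝ⁻.
x=-0.63: |R|=0.6587
R=1: x+8/11x²=0 ⇒ x=−11/8=-1.3750; min R=1−1/(4·8/11)=0.6562>−1
Confirm numerically:
  x=-0.846: |R|=0.67452 <1
  x=-0.664: |R|=0.65665 <1
  x=-0.630: |R|=0.65865 <1
  x=-1.868: |R|=1.66976 >1
  x=-1.491: |R|=1.12579 >1
  x=-1.453: |R|=1.08242 >1
Stable set (-1.3750, 0).

z∈(-1.3750,0).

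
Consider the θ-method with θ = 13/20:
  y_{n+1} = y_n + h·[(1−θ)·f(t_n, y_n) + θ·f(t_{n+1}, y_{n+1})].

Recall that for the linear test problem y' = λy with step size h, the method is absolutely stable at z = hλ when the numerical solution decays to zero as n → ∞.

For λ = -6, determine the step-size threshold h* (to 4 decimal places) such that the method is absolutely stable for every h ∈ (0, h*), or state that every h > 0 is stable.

Set f=λy, z=hλ:
  y_{n+1} = y_n + z·[7/20·y_n + 13/20·y_{n+1}] ⇒ (1 − 13/20z)y_{n+1} = (1 + 7/20z)y_n
  R(z) = (1 + 7/20z)/(1 − 13/20z).

Solve |R(x)|<1 on ℝ⁻.
x=-1.29: |R|=0.2983
x=-2: |R|=0.1304
x=-10: |R|=0.3333
x=-100: |R|=0.5152
θ=13/20≥1/2 ⇒ |1+7/20x|<|1−13/20x| ∀x<0 ⇒ unbounded interval.

(−∞, 0) — no finite endpoint. Any h>0 works for λ=-6.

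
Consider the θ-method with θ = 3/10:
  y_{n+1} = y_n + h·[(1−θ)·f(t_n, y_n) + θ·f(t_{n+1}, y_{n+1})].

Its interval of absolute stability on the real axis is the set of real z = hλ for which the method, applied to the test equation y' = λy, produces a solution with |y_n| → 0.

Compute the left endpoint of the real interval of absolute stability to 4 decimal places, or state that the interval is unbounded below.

With y'=λy (z=hλ):
  y_{n+1} = y_n + z·[7/10·y_n + 3/10·y_{n+1}] ⇒ (1 − 3/10z)y_{n+1} = (1 + 7/10z)y_n
  so R(z) = (1 + 7/10z)/(1 − 3/10z).

Find x<0 with |R(x)|<1.
x=-0.89: |R|=0.2976
R=−1: 1+7/10x = −1+3/10x ⇒ -2/5x=2 ⇒ x=2/(-2/5)=-5.0000
Confirm numerically:
  x=-4.764: |R|=0.96114 <1
  x=-4.549: |R|=0.92371 <1
  x=-2.808: |R|=0.52410 <1
  x=-2.651: |R|=0.47663 <1
  x=-5.446: |R|=1.06773 >1
  x=-5.440: |R|=1.06687 >1
  x=-5.039: |R|=1.00621 >1
Stable set (-5.0000, 0).

left endpoint -5.0000.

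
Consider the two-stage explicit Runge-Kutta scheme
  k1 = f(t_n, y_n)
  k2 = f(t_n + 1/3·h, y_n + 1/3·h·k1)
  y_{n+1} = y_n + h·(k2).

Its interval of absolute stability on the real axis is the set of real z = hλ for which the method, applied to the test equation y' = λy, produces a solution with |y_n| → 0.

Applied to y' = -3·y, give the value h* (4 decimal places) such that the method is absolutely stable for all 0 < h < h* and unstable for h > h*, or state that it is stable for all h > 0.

On y'=λy, z=hλ:
  k1=λy_n ⇒ h·k1=z·y_n;  k2=λ(1+1/3z)y_n ⇒ h·k2=z(1+1/3z)y_n
  y_{n+1}/y_n = 1 + z(1+1/3z) = 1 + z + 1/3z²
  ⇒ R(z) = 1 + z + 1/3z².

Solve |R(x)|<1 on ℝ⁻.
x=-0.52: |R|=0.5701
R=1: x+1/3x²=0 ⇒ x=−3=-3.0000; min R=1−1/(4·1/3)=0.2500>−1
Confirm numerically:
  x=-2.947: |R|=0.94794 <1
  x=-2.564: |R|=0.62737 <1
  x=-2.554: |R|=0.62031 <1
  x=-2.263: |R|=0.44406 <1
  x=-3.560: |R|=1.66453 >1
  x=-3.508: |R|=1.59402 >1
  x=-3.097: |R|=1.10014 >1
Interval (-3.0000, 0).

(-3.0000,0); λ=-3 ⇒ h* = (3)/3 = 1.0000.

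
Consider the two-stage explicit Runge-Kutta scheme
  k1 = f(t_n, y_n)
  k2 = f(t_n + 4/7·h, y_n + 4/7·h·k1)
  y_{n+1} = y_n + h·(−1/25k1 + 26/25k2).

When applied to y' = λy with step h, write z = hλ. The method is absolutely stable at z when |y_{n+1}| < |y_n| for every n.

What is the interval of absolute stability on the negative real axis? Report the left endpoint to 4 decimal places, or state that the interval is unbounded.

(-1.6827, 0).

With y'=λy (z=hλ):
  k1=λy_n ⇒ h·k1=z·y_n;  k2=λ(1+4/7z)y_n ⇒ h·k2=z(1+4/7z)y_n
  y_{n+1}/y_n = 1 − 1/25z + 26/25z(1+4/7z) = 1 + z + 104/175z²
  ⇒ R(z) = 1 + z + 104/175z².

Need |R(x)|<1, x<0.
x=-1.37: |R|=0.7454
R=1: x+104/175x²=0 ⇒ x=−175/104=-1.6827; min R=1−1/(4·104/175)=0.5793>−1
Confirm numerically:
  x=-1.242: |R|=0.67472 <1
  x=-1.040: |R|=0.60278 <1
  x=-0.928: |R|=0.58379 <1
  x=-0.770: |R|=0.58235 <1
  x=-2.042: |R|=1.43603 >1
  x=-2.018: |R|=1.40212 >1
  x=-1.838: |R|=1.16964 >1
So |R|<1 on (-1.6827, 0).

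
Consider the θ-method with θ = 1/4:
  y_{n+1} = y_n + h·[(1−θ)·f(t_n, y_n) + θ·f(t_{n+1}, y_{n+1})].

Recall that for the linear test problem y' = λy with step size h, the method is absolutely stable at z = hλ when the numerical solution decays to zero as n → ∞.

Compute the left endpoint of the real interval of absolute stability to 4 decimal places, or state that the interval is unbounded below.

With y'=λy (z=hλ):
  y_{n+1} = y_n + z·[3/4·y_n + 1/4·y_{n+1}] ⇒ (1 − 1/4z)y_{n+1} = (1 + 3/4z)y_n
  so R(z) = (1 + 3/4z)/(1 − 1/4z).

Boundary: |R(x)|=1, x<0.
x=-0.55: |R|=0.5165
R=−1: 1+3/4x = −1+1/4x ⇒ -1/2x=2 ⇒ x=2/(-1/2)=-4.0000
Confirm numerically:
  x=-3.406: |R|=0.83959 <1
  x=-2.978: |R|=0.70708 <1
  x=-2.047: |R|=0.35406 <1
  x=-1.636: |R|=0.16111 <1
  x=-4.404: |R|=1.09614 >1
  x=-4.331: |R|=1.07946 >1
  x=-4.071: |R|=1.01759 >1
So |R|<1 on (-4.0000, 0).

left endpoint -4.0000.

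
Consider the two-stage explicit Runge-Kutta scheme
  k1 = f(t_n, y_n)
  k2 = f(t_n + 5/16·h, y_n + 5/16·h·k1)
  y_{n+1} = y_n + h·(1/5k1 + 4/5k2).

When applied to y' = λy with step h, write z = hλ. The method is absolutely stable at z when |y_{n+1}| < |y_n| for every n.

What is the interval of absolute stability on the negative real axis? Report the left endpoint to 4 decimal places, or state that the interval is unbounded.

z∈(-4.0000,0).

Test eqn y'=λy, z=hλ:
  k1=λy_n ⇒ h·k1=z·y_n;  k2=λ(1+5/16z)y_n ⇒ h·k2=z(1+5/16z)y_n
  y_{n+1}/y_n = 1 + 1/5z + 4/5z(1+5/16z) = 1 + z + 1/4z²
  Hence R(z) = 1 + z + 1/4z².

Boundary: |R(x)|=1, x<0.
x=-1.47: |R|=0.0702
R=1: x+1/4x²=0 ⇒ x=−4=-4.0000; min R=1−1/(4·1/4)=0.0000>−1
Confirm numerically:
  x=-3.496: |R|=0.55950 <1
  x=-1.843: |R|=0.00616 <1
  x=-1.669: |R|=0.02739 <1
  x=-4.558: |R|=1.63584 >1
  x=-4.350: |R|=1.38062 >1
Stable set (-4.0000, 0).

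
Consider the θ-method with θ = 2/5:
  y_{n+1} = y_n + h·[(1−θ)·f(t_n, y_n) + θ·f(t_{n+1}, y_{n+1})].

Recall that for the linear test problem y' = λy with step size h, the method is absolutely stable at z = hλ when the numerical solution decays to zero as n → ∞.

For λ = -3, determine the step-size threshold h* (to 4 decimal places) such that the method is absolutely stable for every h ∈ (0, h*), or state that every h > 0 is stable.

With y'=λy (z=hλ):
  y_{n+1} = y_n + z·[3/5·y_n + 2/5·y_{n+1}] ⇒ (1 − 2/5z)y_{n+1} = (1 + 3/5z)y_n
  Hence R(z) = (1 + 3/5z)/(1 − 2/5z).

Need |R(x)|<1, x<0.
x=-0.87: |R|=0.3546
R=−1: 1+3/5x = −1+2/5x ⇒ -1/5x=2 ⇒ x=2/(-1/5)=-10.0000
Confirm numerically:
  x=-9.475: |R|=0.97808 <1
  x=-9.369: |R|=0.97342 <1
  x=-7.264: |R|=0.85989 <1
  x=-10.470: |R|=1.01812 >1
  x=-10.287: |R|=1.01122 >1
So |R|<1 on (-10.0000, 0).

(-10.0000,0); λ=-3 ⇒ h* = (10)/3 = 3.3333.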